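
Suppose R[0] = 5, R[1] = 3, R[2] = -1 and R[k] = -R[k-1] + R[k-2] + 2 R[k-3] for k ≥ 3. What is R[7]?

5

R[3] = -(-1) + 3 + 2(5) = 14
R[4] = -14 + (-1) + 2(3) = -9
R[5] = -(-9) + 14 + 2(-1) = 21
R[6] = -21 + (-9) + 2(14) = -2
R[7] = -(-2) + 21 + 2(-9) = 5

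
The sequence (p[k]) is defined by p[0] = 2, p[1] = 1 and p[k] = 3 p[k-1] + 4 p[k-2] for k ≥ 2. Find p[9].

157285

p[2] = 3(1) + 4(2) = 11
p[3] = 3(11) + 4(1) = 37
p[4] = 3(37) + 4(11) = 155
p[5] = 3(155) + 4(37) = 613
p[6] = 3(613) + 4(155) = 2459
p[7] = 3(2459) + 4(613) = 9829
p[8] = 3(9829) + 4(2459) = 39323
p[9] = 3(39323) + 4(9829) = 157285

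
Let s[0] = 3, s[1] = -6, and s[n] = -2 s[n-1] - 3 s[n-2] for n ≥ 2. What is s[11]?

1380

s[2] = -2(-6) - 3(3) = 3
s[3] = -2(3) - 3(-6) = 12
s[4] = -2(12) - 3(3) = -33
s[5] = -2(-33) - 3(12) = 30
s[6] = -2(30) - 3(-33) = 39
s[7] = -2(39) - 3(30) = -168
s[8] = -2(-168) - 3(39) = 219
s[9] = -2(219) - 3(-168) = 66
s[10] = -2(66) - 3(219) = -789
s[11] = -2(-789) - 3(66) = 1380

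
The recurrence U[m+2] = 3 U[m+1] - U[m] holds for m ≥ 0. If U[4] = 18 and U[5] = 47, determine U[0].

Rearranging, U[m-2] = -(U[m] - 3 U[m-1]).
U[3] = -(47 - 3·18) = 7
U[2] = -(18 - 3·7) = 3
U[1] = -(7 - 3·3) = 2
U[0] = -(3 - 3·2) = 3

3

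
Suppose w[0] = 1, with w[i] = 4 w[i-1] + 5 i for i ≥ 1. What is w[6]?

w[1] = 4(1) + 5 = 9
w[2] = 4(9) + 10 = 46
w[3] = 4(46) + 15 = 199
w[4] = 4(199) + 20 = 816
w[5] = 4(816) + 25 = 3289
w[6] = 4(3289) + 30 = 13186

13186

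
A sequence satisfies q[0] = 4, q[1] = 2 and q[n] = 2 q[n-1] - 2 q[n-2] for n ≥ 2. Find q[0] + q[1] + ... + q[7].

30

q[2] = 2*2 - 2*4 = -4
q[3] = 2*(-4) - 2*2 = -12
q[4] = 2*(-12) - 2*(-4) = -16
q[5] = 2*(-16) - 2*(-12) = -8
q[6] = 2*(-8) - 2*(-16) = 16
q[7] = 2*16 - 2*(-8) = 48
Sum = 4 + 2 + (-4) + (-12) + (-16) + (-8) + 16 + 48 = 30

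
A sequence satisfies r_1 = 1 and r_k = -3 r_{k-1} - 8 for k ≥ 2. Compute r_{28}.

The fixed point is -8/(1 + 3) = -2, so r_k + 2 = -3(r_{k-1} + 2).
Hence r_k = 3·(-3)^{k-1} - 2.
r_{28} = 3·(-3)^{27} - 2 = 3·-7625597484987 - 2 = -22876792454963.

-22876792454963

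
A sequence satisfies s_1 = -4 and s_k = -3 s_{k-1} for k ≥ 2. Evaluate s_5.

s_2 = -3(-4) = 12
s_3 = -3(12) = -36
s_4 = -3(-36) = 108
s_5 = -3(108) = -324

-324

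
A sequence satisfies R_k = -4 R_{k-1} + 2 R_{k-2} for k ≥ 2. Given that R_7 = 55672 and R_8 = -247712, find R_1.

Rearranging, R_{k-2} = (R_k + 4 R_{k-1}) / 2.
R_6 = (-247712 + 4*55672) / 2 = -25024/2 = -12512
R_5 = (55672 + 4*(-12512)) / 2 = 5624/2 = 2812
R_4 = (-12512 + 4*2812) / 2 = -1264/2 = -632
R_3 = (2812 + 4*(-632)) / 2 = 284/2 = 142
R_2 = (-632 + 4*142) / 2 = -64/2 = -32
R_1 = (142 + 4*(-32)) / 2 = 14/2 = 7

7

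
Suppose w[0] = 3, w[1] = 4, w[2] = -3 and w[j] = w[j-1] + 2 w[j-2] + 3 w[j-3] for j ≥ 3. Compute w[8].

w[3] = (-3) + 2·4 + 3·3 = 14
w[4] = 14 + 2·(-3) + 3·4 = 20
w[5] = 20 + 2·14 + 3·(-3) = 39
w[6] = 39 + 2·20 + 3·14 = 121
w[7] = 121 + 2·39 + 3·20 = 259
w[8] = 259 + 2·121 + 3·39 = 618

618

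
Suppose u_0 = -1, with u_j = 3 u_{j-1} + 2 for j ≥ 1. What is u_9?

u_1 = 3*(-1) + 2 = -1
u_2 = 3*(-1) + 2 = -1
u_3 = 3*(-1) + 2 = -1
u_4 = 3*(-1) + 2 = -1
u_5 = 3*(-1) + 2 = -1
u_6 = 3*(-1) + 2 = -1
u_7 = 3*(-1) + 2 = -1
u_8 = 3*(-1) + 2 = -1
u_9 = 3*(-1) + 2 = -1

-1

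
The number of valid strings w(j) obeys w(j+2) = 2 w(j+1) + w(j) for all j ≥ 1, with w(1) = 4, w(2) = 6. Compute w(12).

w(3) = 2*6 + 4 = 16
w(4) = 2*16 + 6 = 38
w(5) = 2*38 + 16 = 92
w(6) = 2*92 + 38 = 222
w(7) = 2*222 + 92 = 536
w(8) = 2*536 + 222 = 1294
w(9) = 2*1294 + 536 = 3124
w(10) = 2*3124 + 1294 = 7542
w(11) = 2*7542 + 3124 = 18208
w(12) = 2*18208 + 7542 = 43958

43958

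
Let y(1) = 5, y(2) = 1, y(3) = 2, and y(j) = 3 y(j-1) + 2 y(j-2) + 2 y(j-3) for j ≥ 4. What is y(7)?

y(4) = 3*2 + 2*1 + 2*5 = 18
y(5) = 3*18 + 2*2 + 2*1 = 60
y(6) = 3*60 + 2*18 + 2*2 = 220
y(7) = 3*220 + 2*60 + 2*18 = 816

816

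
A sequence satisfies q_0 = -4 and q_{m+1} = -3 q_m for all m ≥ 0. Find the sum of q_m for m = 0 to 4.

-244

q_1 = -3(-4) = 12
q_2 = -3(12) = -36
q_3 = -3(-36) = 108
q_4 = -3(108) = -324
Sum = (-4) + 12 + (-36) + 108 + (-324) = -244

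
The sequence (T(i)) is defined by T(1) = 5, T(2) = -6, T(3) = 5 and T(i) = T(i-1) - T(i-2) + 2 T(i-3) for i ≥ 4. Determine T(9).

T(4) = 5 - (-6) + 2*5 = 21
T(5) = 21 - 5 + 2*(-6) = 4
T(6) = 4 - 21 + 2*5 = -7
T(7) = (-7) - 4 + 2*21 = 31
T(8) = 31 - (-7) + 2*4 = 46
T(9) = 46 - 31 + 2*(-7) = 1

1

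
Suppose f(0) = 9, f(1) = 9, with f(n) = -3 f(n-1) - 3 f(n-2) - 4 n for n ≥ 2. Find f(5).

352

f(2) = -3*9 - 3*9 - 8 = -62
f(3) = -3*(-62) - 3*9 - 12 = 147
f(4) = -3*147 - 3*(-62) - 16 = -271
f(5) = -3*(-271) - 3*147 - 20 = 352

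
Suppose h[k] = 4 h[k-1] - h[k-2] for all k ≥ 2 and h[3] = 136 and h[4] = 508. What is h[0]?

-4

Rearranging, h[k-2] = -(h[k] - 4 h[k-1]).
h[2] = -(508 - 4(136)) = 36
h[1] = -(136 - 4(36)) = 8
h[0] = -(36 - 4(8)) = -4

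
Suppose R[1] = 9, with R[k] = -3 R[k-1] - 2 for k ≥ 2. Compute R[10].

-186989

R[2] = -3·9 - 2 = -29
R[3] = -3·(-29) - 2 = 85
R[4] = -3·85 - 2 = -257
R[5] = -3·(-257) - 2 = 769
R[6] = -3·769 - 2 = -2309
R[7] = -3·(-2309) - 2 = 6925
R[8] = -3·6925 - 2 = -20777
R[9] = -3·(-20777) - 2 = 62329
R[10] = -3·62329 - 2 = -186989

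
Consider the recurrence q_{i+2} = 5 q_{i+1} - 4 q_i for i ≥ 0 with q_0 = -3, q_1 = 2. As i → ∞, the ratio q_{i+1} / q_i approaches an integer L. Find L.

The characteristic equation is r^2 - 5r + 4 = 0, which factors as (r - 4)(r - 1) = 0.
So the roots are 4 and 1. Since |4| > |1| and the coefficient of 4^i is non-zero, the ratio tends to 4.

4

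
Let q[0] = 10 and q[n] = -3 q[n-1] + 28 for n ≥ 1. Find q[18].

The fixed point is 28/(1 + 3) = 7, so q[n] - 7 = -3(q[n-1] - 7).
Hence q[n] = 3·(-3)^n + 7.
q[18] = 3·(-3)^{18} + 7 = 3·387420489 + 7 = 1162261474.

1162261474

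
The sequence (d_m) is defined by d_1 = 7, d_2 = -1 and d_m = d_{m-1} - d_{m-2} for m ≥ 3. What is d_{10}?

-7

d_3 = (-1) - 7 = -8
d_4 = (-8) - (-1) = -7
d_5 = (-7) - (-8) = 1
d_6 = 1 - (-7) = 8
d_7 = 8 - 1 = 7
d_8 = 7 - 8 = -1
d_9 = (-1) - 7 = -8
d_{10} = (-8) - (-1) = -7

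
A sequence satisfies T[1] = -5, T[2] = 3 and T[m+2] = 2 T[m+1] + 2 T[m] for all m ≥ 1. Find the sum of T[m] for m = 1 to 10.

-2552

T[3] = 2(3) + 2(-5) = -4
T[4] = 2(-4) + 2(3) = -2
T[5] = 2(-2) + 2(-4) = -12
T[6] = 2(-12) + 2(-2) = -28
T[7] = 2(-28) + 2(-12) = -80
T[8] = 2(-80) + 2(-28) = -216
T[9] = 2(-216) + 2(-80) = -592
T[10] = 2(-592) + 2(-216) = -1616
Sum = (-5) + 3 + (-4) + (-2) + (-12) + (-28) + (-80) + (-216) + (-592) + (-1616) = -2552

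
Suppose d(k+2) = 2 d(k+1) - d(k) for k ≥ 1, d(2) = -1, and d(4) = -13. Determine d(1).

5

Let d(1) = x.
d(3) = -2 - x
d(4) = -3 - 2x
So -3 - 2x = -13, giving x = 5.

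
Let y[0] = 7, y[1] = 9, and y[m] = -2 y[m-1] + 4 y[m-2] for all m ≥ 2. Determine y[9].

3072

y[2] = -2(9) + 4(7) = 10
y[3] = -2(10) + 4(9) = 16
y[4] = -2(16) + 4(10) = 8
y[5] = -2(8) + 4(16) = 48
y[6] = -2(48) + 4(8) = -64
y[7] = -2(-64) + 4(48) = 320
y[8] = -2(320) + 4(-64) = -896
y[9] = -2(-896) + 4(320) = 3072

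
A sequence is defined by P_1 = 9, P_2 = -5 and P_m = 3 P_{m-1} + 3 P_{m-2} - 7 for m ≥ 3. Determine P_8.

-949

P_3 = 3(-5) + 3(9) - 7 = 5
P_4 = 3(5) + 3(-5) - 7 = -7
P_5 = 3(-7) + 3(5) - 7 = -13
P_6 = 3(-13) + 3(-7) - 7 = -67
P_7 = 3(-67) + 3(-13) - 7 = -247
P_8 = 3(-247) + 3(-67) - 7 = -949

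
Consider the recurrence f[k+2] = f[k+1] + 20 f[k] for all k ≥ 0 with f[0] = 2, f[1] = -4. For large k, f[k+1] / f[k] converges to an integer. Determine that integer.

The characteristic equation is r^2 - r - 20 = 0, which factors as (r - 5)(r + 4) = 0.
So the roots are 5 and -4. Since |5| > |-4| and the coefficient of 5^k is non-zero, the ratio tends to 5.

5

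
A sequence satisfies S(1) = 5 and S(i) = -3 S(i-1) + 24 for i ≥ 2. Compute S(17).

The fixed point is 24/(1 + 3) = 6, so S(i) - 6 = -3(S(i-1) - 6).
Hence S(i) = -1·(-3)^{i-1} + 6.
S(17) = -1·(-3)^{16} + 6 = -1·43046721 + 6 = -43046715.

-43046715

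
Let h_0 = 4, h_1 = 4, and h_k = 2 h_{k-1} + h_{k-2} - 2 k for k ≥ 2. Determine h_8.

h_2 = 2·4 + 4 - 4 = 8
h_3 = 2·8 + 4 - 6 = 14
h_4 = 2·14 + 8 - 8 = 28
h_5 = 2·28 + 14 - 10 = 60
h_6 = 2·60 + 28 - 12 = 136
h_7 = 2·136 + 60 - 14 = 318
h_8 = 2·318 + 136 - 16 = 756

756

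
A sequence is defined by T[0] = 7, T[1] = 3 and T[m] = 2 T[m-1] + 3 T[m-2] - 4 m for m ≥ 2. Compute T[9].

24611

T[2] = 2·3 + 3·7 - 8 = 19
T[3] = 2·19 + 3·3 - 12 = 35
T[4] = 2·35 + 3·19 - 16 = 111
T[5] = 2·111 + 3·35 - 20 = 307
T[6] = 2·307 + 3·111 - 24 = 923
T[7] = 2·923 + 3·307 - 28 = 2739
T[8] = 2·2739 + 3·923 - 32 = 8215
T[9] = 2·8215 + 3·2739 - 36 = 24611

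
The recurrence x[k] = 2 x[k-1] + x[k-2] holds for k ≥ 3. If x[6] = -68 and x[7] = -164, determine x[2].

Rearranging, x[k-2] = x[k] - 2 x[k-1].
x[5] = -164 - 2·(-68) = -28
x[4] = -68 - 2·(-28) = -12
x[3] = -28 - 2·(-12) = -4
x[2] = -12 - 2·(-4) = -4

-4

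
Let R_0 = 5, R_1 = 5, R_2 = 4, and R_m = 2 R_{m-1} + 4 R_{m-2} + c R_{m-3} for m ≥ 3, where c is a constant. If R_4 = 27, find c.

-3

R_3 = 28 + 5c
R_4 = 72 + 15c
So 72 + 15c = 27, giving c = -3.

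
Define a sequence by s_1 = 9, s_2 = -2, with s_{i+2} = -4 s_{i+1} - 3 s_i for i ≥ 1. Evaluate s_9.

-22951

s_3 = -4*(-2) - 3*9 = -19
s_4 = -4*(-19) - 3*(-2) = 82
s_5 = -4*82 - 3*(-19) = -271
s_6 = -4*(-271) - 3*82 = 838
s_7 = -4*838 - 3*(-271) = -2539
s_8 = -4*(-2539) - 3*838 = 7642
s_9 = -4*7642 - 3*(-2539) = -22951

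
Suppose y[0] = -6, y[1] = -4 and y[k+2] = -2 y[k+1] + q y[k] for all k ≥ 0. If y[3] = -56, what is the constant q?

y[2] = 8 - 6q
y[3] = -16 + 8q
So -16 + 8q = -56, giving q = -5.

-5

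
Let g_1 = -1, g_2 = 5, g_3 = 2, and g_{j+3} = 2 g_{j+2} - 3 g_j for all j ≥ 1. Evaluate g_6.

-8

g_4 = 2*2 - 3*(-1) = 7
g_5 = 2*7 - 3*5 = -1
g_6 = 2*(-1) - 3*2 = -8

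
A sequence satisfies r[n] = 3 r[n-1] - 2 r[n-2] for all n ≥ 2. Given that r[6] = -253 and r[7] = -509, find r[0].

Rearranging, r[n-2] = (r[n] - 3 r[n-1]) / -2.
r[5] = (-509 - 3(-253)) / -2 = 250/-2 = -125
r[4] = (-253 - 3(-125)) / -2 = 122/-2 = -61
r[3] = (-125 - 3(-61)) / -2 = 58/-2 = -29
r[2] = (-61 - 3(-29)) / -2 = 26/-2 = -13
r[1] = (-29 - 3(-13)) / -2 = 10/-2 = -5
r[0] = (-13 - 3(-5)) / -2 = 2/-2 = -1

-1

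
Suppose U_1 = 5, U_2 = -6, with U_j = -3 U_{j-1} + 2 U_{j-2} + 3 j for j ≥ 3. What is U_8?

-18741

U_3 = -3·(-6) + 2·5 + 9 = 37
U_4 = -3·37 + 2·(-6) + 12 = -111
U_5 = -3·(-111) + 2·37 + 15 = 422
U_6 = -3·422 + 2·(-111) + 18 = -1470
U_7 = -3·(-1470) + 2·422 + 21 = 5275
U_8 = -3·5275 + 2·(-1470) + 24 = -18741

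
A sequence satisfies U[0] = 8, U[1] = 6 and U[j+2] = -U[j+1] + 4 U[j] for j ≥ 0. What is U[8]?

U[2] = -6 + 4·8 = 26
U[3] = -26 + 4·6 = -2
U[4] = -(-2) + 4·26 = 106
U[5] = -106 + 4·(-2) = -114
U[6] = -(-114) + 4·106 = 538
U[7] = -538 + 4·(-114) = -994
U[8] = -(-994) + 4·538 = 3146

3146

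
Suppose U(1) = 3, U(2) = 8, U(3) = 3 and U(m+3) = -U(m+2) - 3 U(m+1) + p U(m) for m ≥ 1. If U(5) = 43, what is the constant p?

5

U(4) = -27 + 3p
U(5) = 18 + 5p
So 18 + 5p = 43, giving p = 5.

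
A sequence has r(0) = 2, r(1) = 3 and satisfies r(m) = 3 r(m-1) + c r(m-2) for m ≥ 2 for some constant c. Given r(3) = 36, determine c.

1

r(2) = 9 + 2c
r(3) = 27 + 9c
So 27 + 9c = 36, giving c = 1.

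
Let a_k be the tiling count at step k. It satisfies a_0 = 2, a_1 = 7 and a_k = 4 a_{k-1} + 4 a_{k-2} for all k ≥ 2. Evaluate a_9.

2182912

a_2 = 4(7) + 4(2) = 36
a_3 = 4(36) + 4(7) = 172
a_4 = 4(172) + 4(36) = 832
a_5 = 4(832) + 4(172) = 4016
a_6 = 4(4016) + 4(832) = 19392
a_7 = 4(19392) + 4(4016) = 93632
a_8 = 4(93632) + 4(19392) = 452096
a_9 = 4(452096) + 4(93632) = 2182912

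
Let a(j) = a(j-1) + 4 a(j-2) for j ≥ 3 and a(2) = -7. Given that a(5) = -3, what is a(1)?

3

Let a(1) = x.
a(3) = -7 + 4x
a(4) = -35 + 4x
a(5) = -63 + 20x
So -63 + 20x = -3, giving x = 3.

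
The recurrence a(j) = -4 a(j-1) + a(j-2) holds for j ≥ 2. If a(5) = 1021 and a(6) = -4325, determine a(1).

Rearranging, a(j-2) = a(j) + 4 a(j-1).
a(4) = -4325 + 4*1021 = -241
a(3) = 1021 + 4*(-241) = 57
a(2) = -241 + 4*57 = -13
a(1) = 57 + 4*(-13) = 5

5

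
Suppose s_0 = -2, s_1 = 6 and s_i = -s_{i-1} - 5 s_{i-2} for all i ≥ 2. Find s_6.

-226

s_2 = -6 - 5(-2) = 4
s_3 = -4 - 5(6) = -34
s_4 = -(-34) - 5(4) = 14
s_5 = -14 - 5(-34) = 156
s_6 = -156 - 5(14) = -226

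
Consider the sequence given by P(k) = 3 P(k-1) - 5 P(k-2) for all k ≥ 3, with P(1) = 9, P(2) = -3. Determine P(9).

P(3) = 3·(-3) - 5·9 = -54
P(4) = 3·(-54) - 5·(-3) = -147
P(5) = 3·(-147) - 5·(-54) = -171
P(6) = 3·(-171) - 5·(-147) = 222
P(7) = 3·222 - 5·(-171) = 1521
P(8) = 3·1521 - 5·222 = 3453
P(9) = 3·3453 - 5·1521 = 2754

2754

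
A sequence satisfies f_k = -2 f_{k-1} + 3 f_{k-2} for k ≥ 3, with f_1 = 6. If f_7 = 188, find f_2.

Let f_2 = w.
f_3 = 18 - 2w
f_4 = -36 + 7w
f_5 = 126 - 20w
f_6 = -360 + 61w
f_7 = 1098 - 182w
So 1098 - 182w = 188, giving w = 5.

5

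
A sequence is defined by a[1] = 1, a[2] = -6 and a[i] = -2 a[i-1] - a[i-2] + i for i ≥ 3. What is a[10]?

-54

a[3] = -2·(-6) - 1 + 3 = 14
a[4] = -2·14 - (-6) + 4 = -18
a[5] = -2·(-18) - 14 + 5 = 27
a[6] = -2·27 - (-18) + 6 = -30
a[7] = -2·(-30) - 27 + 7 = 40
a[8] = -2·40 - (-30) + 8 = -42
a[9] = -2·(-42) - 40 + 9 = 53
a[10] = -2·53 - (-42) + 10 = -54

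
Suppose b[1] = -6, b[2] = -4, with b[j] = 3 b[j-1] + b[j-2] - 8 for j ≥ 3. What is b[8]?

b[3] = 3*(-4) + (-6) - 8 = -26
b[4] = 3*(-26) + (-4) - 8 = -90
b[5] = 3*(-90) + (-26) - 8 = -304
b[6] = 3*(-304) + (-90) - 8 = -1010
b[7] = 3*(-1010) + (-304) - 8 = -3342
b[8] = 3*(-3342) + (-1010) - 8 = -11044

-11044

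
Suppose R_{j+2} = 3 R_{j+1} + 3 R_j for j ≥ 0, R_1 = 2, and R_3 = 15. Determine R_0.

-1

Let R_0 = z.
R_2 = 6 + 3z
R_3 = 24 + 9z
So 24 + 9z = 15, giving z = -1.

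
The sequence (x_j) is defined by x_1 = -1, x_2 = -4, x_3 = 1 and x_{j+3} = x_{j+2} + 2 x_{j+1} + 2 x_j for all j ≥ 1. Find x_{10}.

-891

x_4 = 1 + 2(-4) + 2(-1) = -9
x_5 = (-9) + 2(1) + 2(-4) = -15
x_6 = (-15) + 2(-9) + 2(1) = -31
x_7 = (-31) + 2(-15) + 2(-9) = -79
x_8 = (-79) + 2(-31) + 2(-15) = -171
x_9 = (-171) + 2(-79) + 2(-31) = -391
x_{10} = (-391) + 2(-171) + 2(-79) = -891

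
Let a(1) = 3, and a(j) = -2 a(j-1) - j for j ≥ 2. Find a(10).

a(2) = -2(3) - 2 = -8
a(3) = -2(-8) - 3 = 13
a(4) = -2(13) - 4 = -30
a(5) = -2(-30) - 5 = 55
a(6) = -2(55) - 6 = -116
a(7) = -2(-116) - 7 = 225
a(8) = -2(225) - 8 = -458
a(9) = -2(-458) - 9 = 907
a(10) = -2(907) - 10 = -1824

-1824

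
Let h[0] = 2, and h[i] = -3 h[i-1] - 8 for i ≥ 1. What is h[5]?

h[1] = -3*2 - 8 = -14
h[2] = -3*(-14) - 8 = 34
h[3] = -3*34 - 8 = -110
h[4] = -3*(-110) - 8 = 322
h[5] = -3*322 - 8 = -974

-974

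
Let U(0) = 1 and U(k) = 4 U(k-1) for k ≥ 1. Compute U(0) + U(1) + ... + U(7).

U(1) = 4·1 = 4
U(2) = 4·4 = 16
U(3) = 4·16 = 64
U(4) = 4·64 = 256
U(5) = 4·256 = 1024
U(6) = 4·1024 = 4096
U(7) = 4·4096 = 16384
Sum = 1 + 4 + 16 + 64 + 256 + 1024 + 4096 + 16384 = 21845

21845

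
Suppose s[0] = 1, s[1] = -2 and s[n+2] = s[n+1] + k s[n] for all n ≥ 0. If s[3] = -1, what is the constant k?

s[2] = -2 + k
s[3] = -2 - k
So -2 - k = -1, giving k = -1.

-1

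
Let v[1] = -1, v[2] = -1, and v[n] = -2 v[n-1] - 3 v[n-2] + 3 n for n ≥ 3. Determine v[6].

v[3] = -2·(-1) - 3·(-1) + 9 = 14
v[4] = -2·14 - 3·(-1) + 12 = -13
v[5] = -2·(-13) - 3·14 + 15 = -1
v[6] = -2·(-1) - 3·(-13) + 18 = 59

59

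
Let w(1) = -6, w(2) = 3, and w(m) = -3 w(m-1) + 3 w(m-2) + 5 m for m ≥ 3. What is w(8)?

w(3) = -3·3 + 3·(-6) + 15 = -12
w(4) = -3·(-12) + 3·3 + 20 = 65
w(5) = -3·65 + 3·(-12) + 25 = -206
w(6) = -3·(-206) + 3·65 + 30 = 843
w(7) = -3·843 + 3·(-206) + 35 = -3112
w(8) = -3·(-3112) + 3·843 + 40 = 11905

11905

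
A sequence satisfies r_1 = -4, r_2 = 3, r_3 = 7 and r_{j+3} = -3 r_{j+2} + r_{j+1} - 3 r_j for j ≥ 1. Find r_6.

r_4 = -3·7 + 3 - 3·(-4) = -6
r_5 = -3·(-6) + 7 - 3·3 = 16
r_6 = -3·16 + (-6) - 3·7 = -75

-75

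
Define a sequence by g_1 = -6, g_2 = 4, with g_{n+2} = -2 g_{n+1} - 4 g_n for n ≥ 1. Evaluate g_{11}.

g_3 = -2·4 - 4·(-6) = 16
g_4 = -2·16 - 4·4 = -48
g_5 = -2·(-48) - 4·16 = 32
g_6 = -2·32 - 4·(-48) = 128
g_7 = -2·128 - 4·32 = -384
g_8 = -2·(-384) - 4·128 = 256
g_9 = -2·256 - 4·(-384) = 1024
g_{10} = -2·1024 - 4·256 = -3072
g_{11} = -2·(-3072) - 4·1024 = 2048

2048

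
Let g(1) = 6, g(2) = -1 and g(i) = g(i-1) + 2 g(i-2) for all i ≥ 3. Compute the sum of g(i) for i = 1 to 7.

g(3) = (-1) + 2(6) = 11
g(4) = 11 + 2(-1) = 9
g(5) = 9 + 2(11) = 31
g(6) = 31 + 2(9) = 49
g(7) = 49 + 2(31) = 111
Sum = 6 + (-1) + 11 + 9 + 31 + 49 + 111 = 216

216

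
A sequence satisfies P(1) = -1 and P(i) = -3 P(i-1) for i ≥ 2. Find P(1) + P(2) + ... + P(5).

-61

P(2) = -3*(-1) = 3
P(3) = -3*3 = -9
P(4) = -3*(-9) = 27
P(5) = -3*27 = -81
Sum = (-1) + 3 + (-9) + 27 + (-81) = -61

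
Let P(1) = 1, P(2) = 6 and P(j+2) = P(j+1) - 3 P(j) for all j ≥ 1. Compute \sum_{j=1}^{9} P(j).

P(3) = 6 - 3·1 = 3
P(4) = 3 - 3·6 = -15
P(5) = (-15) - 3·3 = -24
P(6) = (-24) - 3·(-15) = 21
P(7) = 21 - 3·(-24) = 93
P(8) = 93 - 3·21 = 30
P(9) = 30 - 3·93 = -249
Sum = 1 + 6 + 3 + (-15) + (-24) + 21 + 93 + 30 + (-249) = -134

-134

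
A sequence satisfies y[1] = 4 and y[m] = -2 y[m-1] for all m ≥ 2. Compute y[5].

y[2] = -2·4 = -8
y[3] = -2·(-8) = 16
y[4] = -2·16 = -32
y[5] = -2·(-32) = 64

64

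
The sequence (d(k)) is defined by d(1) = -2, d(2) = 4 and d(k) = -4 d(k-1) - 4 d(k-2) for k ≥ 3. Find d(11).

d(3) = -4*4 - 4*(-2) = -8
d(4) = -4*(-8) - 4*4 = 16
d(5) = -4*16 - 4*(-8) = -32
d(6) = -4*(-32) - 4*16 = 64
d(7) = -4*64 - 4*(-32) = -128
d(8) = -4*(-128) - 4*64 = 256
d(9) = -4*256 - 4*(-128) = -512
d(10) = -4*(-512) - 4*256 = 1024
d(11) = -4*1024 - 4*(-512) = -2048

-2048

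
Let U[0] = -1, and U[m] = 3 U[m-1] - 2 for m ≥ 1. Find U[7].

U[1] = 3·(-1) - 2 = -5
U[2] = 3·(-5) - 2 = -17
U[3] = 3·(-17) - 2 = -53
U[4] = 3·(-53) - 2 = -161
U[5] = 3·(-161) - 2 = -485
U[6] = 3·(-485) - 2 = -1457
U[7] = 3·(-1457) - 2 = -4373

-4373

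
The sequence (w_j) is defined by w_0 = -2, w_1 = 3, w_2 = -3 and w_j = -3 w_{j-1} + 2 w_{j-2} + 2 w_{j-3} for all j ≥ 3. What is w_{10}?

w_3 = -3·(-3) + 2·3 + 2·(-2) = 11
w_4 = -3·11 + 2·(-3) + 2·3 = -33
w_5 = -3·(-33) + 2·11 + 2·(-3) = 115
w_6 = -3·115 + 2·(-33) + 2·11 = -389
w_7 = -3·(-389) + 2·115 + 2·(-33) = 1331
w_8 = -3·1331 + 2·(-389) + 2·115 = -4541
w_9 = -3·(-4541) + 2·1331 + 2·(-389) = 15507
w_{10} = -3·15507 + 2·(-4541) + 2·1331 = -52941

-52941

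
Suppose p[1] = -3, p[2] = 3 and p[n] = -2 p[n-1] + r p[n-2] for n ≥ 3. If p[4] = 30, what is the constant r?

p[3] = -6 - 3r
p[4] = 12 + 9r
So 12 + 9r = 30, giving r = 2.

2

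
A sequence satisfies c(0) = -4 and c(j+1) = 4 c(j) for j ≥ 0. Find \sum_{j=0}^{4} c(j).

-1364

c(1) = 4·(-4) = -16
c(2) = 4·(-16) = -64
c(3) = 4·(-64) = -256
c(4) = 4·(-256) = -1024
Sum = (-4) + (-16) + (-64) + (-256) + (-1024) = -1364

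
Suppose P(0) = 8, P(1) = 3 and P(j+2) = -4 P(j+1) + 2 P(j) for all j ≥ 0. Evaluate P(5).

P(2) = -4(3) + 2(8) = 4
P(3) = -4(4) + 2(3) = -10
P(4) = -4(-10) + 2(4) = 48
P(5) = -4(48) + 2(-10) = -212

-212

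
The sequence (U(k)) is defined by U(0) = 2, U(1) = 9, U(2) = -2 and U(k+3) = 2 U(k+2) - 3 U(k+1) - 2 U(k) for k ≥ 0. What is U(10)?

U(3) = 2*(-2) - 3*9 - 2*2 = -35
U(4) = 2*(-35) - 3*(-2) - 2*9 = -82
U(5) = 2*(-82) - 3*(-35) - 2*(-2) = -55
U(6) = 2*(-55) - 3*(-82) - 2*(-35) = 206
U(7) = 2*206 - 3*(-55) - 2*(-82) = 741
U(8) = 2*741 - 3*206 - 2*(-55) = 974
U(9) = 2*974 - 3*741 - 2*206 = -687
U(10) = 2*(-687) - 3*974 - 2*741 = -5778

-5778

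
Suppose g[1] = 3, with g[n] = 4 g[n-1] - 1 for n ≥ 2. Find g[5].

683

g[2] = 4(3) - 1 = 11
g[3] = 4(11) - 1 = 43
g[4] = 4(43) - 1 = 171
g[5] = 4(171) - 1 = 683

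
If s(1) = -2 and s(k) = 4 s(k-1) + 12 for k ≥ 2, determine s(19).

The fixed point is 12/(1 - 4) = -4, so s(k) + 4 = 4(s(k-1) + 4).
Hence s(k) = 2·4^{k-1} - 4.
s(19) = 2·4^{18} - 4 = 2·68719476736 - 4 = 137438953468.

137438953468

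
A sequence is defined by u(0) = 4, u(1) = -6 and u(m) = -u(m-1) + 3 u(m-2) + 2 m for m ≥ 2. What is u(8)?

u(2) = -(-6) + 3·4 + 4 = 22
u(3) = -22 + 3·(-6) + 6 = -34
u(4) = -(-34) + 3·22 + 8 = 108
u(5) = -108 + 3·(-34) + 10 = -200
u(6) = -(-200) + 3·108 + 12 = 536
u(7) = -536 + 3·(-200) + 14 = -1122
u(8) = -(-1122) + 3·536 + 16 = 2746

2746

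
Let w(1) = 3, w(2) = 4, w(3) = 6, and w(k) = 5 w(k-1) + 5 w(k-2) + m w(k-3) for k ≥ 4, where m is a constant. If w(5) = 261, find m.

w(4) = 50 + 3m
w(5) = 280 + 19m
So 280 + 19m = 261, giving m = -1.

-1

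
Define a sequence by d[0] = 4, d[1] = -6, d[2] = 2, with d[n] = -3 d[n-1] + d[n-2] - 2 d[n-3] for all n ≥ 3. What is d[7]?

-2950

d[3] = -3(2) + (-6) - 2(4) = -20
d[4] = -3(-20) + 2 - 2(-6) = 74
d[5] = -3(74) + (-20) - 2(2) = -246
d[6] = -3(-246) + 74 - 2(-20) = 852
d[7] = -3(852) + (-246) - 2(74) = -2950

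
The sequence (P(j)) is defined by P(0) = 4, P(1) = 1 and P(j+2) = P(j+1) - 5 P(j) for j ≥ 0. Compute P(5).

191

P(2) = 1 - 5·4 = -19
P(3) = (-19) - 5·1 = -24
P(4) = (-24) - 5·(-19) = 71
P(5) = 71 - 5·(-24) = 191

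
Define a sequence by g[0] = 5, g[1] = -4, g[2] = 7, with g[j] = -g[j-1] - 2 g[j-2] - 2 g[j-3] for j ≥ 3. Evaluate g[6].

g[3] = -7 - 2(-4) - 2(5) = -9
g[4] = -(-9) - 2(7) - 2(-4) = 3
g[5] = -3 - 2(-9) - 2(7) = 1
g[6] = -1 - 2(3) - 2(-9) = 11

11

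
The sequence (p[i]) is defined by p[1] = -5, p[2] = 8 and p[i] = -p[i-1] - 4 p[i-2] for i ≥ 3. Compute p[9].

1212

p[3] = -8 - 4(-5) = 12
p[4] = -12 - 4(8) = -44
p[5] = -(-44) - 4(12) = -4
p[6] = -(-4) - 4(-44) = 180
p[7] = -180 - 4(-4) = -164
p[8] = -(-164) - 4(180) = -556
p[9] = -(-556) - 4(-164) = 1212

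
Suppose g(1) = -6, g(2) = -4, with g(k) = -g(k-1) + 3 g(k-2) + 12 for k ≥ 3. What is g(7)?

10

g(3) = -(-4) + 3*(-6) + 12 = -2
g(4) = -(-2) + 3*(-4) + 12 = 2
g(5) = -2 + 3*(-2) + 12 = 4
g(6) = -4 + 3*2 + 12 = 14
g(7) = -14 + 3*4 + 12 = 10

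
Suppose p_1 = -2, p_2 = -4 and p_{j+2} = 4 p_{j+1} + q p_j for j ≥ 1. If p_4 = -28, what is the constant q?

p_3 = -16 - 2q
p_4 = -64 - 12q
So -64 - 12q = -28, giving q = -3.

-3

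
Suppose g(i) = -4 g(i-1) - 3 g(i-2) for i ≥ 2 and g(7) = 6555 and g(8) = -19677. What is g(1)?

3

Rearranging, g(i-2) = (g(i) + 4 g(i-1)) / -3.
g(6) = (-19677 + 4(6555)) / -3 = 6543/-3 = -2181
g(5) = (6555 + 4(-2181)) / -3 = -2169/-3 = 723
g(4) = (-2181 + 4(723)) / -3 = 711/-3 = -237
g(3) = (723 + 4(-237)) / -3 = -225/-3 = 75
g(2) = (-237 + 4(75)) / -3 = 63/-3 = -21
g(1) = (75 + 4(-21)) / -3 = -9/-3 = 3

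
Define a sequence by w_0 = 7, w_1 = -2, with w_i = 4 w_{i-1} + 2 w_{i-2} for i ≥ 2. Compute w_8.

35952

w_2 = 4(-2) + 2(7) = 6
w_3 = 4(6) + 2(-2) = 20
w_4 = 4(20) + 2(6) = 92
w_5 = 4(92) + 2(20) = 408
w_6 = 4(408) + 2(92) = 1816
w_7 = 4(1816) + 2(408) = 8080
w_8 = 4(8080) + 2(1816) = 35952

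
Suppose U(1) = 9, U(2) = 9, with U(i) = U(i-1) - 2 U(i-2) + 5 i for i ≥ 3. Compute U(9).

-13

U(3) = 9 - 2·9 + 15 = 6
U(4) = 6 - 2·9 + 20 = 8
U(5) = 8 - 2·6 + 25 = 21
U(6) = 21 - 2·8 + 30 = 35
U(7) = 35 - 2·21 + 35 = 28
U(8) = 28 - 2·35 + 40 = -2
U(9) = (-2) - 2·28 + 45 = -13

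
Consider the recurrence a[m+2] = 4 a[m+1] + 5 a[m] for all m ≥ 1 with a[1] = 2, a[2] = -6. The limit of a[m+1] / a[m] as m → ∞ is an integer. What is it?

The characteristic equation is r^2 - 4r - 5 = 0, which factors as (r - 5)(r + 1) = 0.
So the roots are 5 and -1. Since |5| > |-1| and the coefficient of 5^m is non-zero, the ratio tends to 5.

5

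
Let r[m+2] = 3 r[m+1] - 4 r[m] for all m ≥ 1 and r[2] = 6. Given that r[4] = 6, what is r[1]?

2

Let r[1] = x.
r[3] = 18 - 4x
r[4] = 30 - 12x
So 30 - 12x = 6, giving x = 2.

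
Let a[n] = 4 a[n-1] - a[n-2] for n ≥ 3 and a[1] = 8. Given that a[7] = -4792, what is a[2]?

-4

Let a[2] = x.
a[3] = -8 + 4x
a[4] = -32 + 15x
a[5] = -120 + 56x
a[6] = -448 + 209x
a[7] = -1672 + 780x
So -1672 + 780x = -4792, giving x = -4.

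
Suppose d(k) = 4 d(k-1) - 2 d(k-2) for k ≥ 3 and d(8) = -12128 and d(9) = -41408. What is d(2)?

Rearranging, d(k-2) = (d(k) - 4 d(k-1)) / -2.
d(7) = (-41408 - 4*(-12128)) / -2 = 7104/-2 = -3552
d(6) = (-12128 - 4*(-3552)) / -2 = 2080/-2 = -1040
d(5) = (-3552 - 4*(-1040)) / -2 = 608/-2 = -304
d(4) = (-1040 - 4*(-304)) / -2 = 176/-2 = -88
d(3) = (-304 - 4*(-88)) / -2 = 48/-2 = -24
d(2) = (-88 - 4*(-24)) / -2 = 8/-2 = -4

-4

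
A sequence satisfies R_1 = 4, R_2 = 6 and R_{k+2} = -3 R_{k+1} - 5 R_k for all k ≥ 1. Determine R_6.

R_3 = -3·6 - 5·4 = -38
R_4 = -3·(-38) - 5·6 = 84
R_5 = -3·84 - 5·(-38) = -62
R_6 = -3·(-62) - 5·84 = -234

-234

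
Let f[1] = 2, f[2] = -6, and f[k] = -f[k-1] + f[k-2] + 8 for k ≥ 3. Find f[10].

f[3] = -(-6) + 2 + 8 = 16
f[4] = -16 + (-6) + 8 = -14
f[5] = -(-14) + 16 + 8 = 38
f[6] = -38 + (-14) + 8 = -44
f[7] = -(-44) + 38 + 8 = 90
f[8] = -90 + (-44) + 8 = -126
f[9] = -(-126) + 90 + 8 = 224
f[10] = -224 + (-126) + 8 = -342

-342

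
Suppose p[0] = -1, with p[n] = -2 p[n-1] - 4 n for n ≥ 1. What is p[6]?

-16

p[1] = -2*(-1) - 4 = -2
p[2] = -2*(-2) - 8 = -4
p[3] = -2*(-4) - 12 = -4
p[4] = -2*(-4) - 16 = -8
p[5] = -2*(-8) - 20 = -4
p[6] = -2*(-4) - 24 = -16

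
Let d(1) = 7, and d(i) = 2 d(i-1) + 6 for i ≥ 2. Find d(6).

410

d(2) = 2·7 + 6 = 20
d(3) = 2·20 + 6 = 46
d(4) = 2·46 + 6 = 98
d(5) = 2·98 + 6 = 202
d(6) = 2·202 + 6 = 410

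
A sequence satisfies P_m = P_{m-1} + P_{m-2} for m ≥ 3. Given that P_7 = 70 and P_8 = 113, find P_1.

Rearranging, P_{m-2} = P_m - P_{m-1}.
P_6 = 113 - 70 = 43
P_5 = 70 - 43 = 27
P_4 = 43 - 27 = 16
P_3 = 27 - 16 = 11
P_2 = 16 - 11 = 5
P_1 = 11 - 5 = 6

6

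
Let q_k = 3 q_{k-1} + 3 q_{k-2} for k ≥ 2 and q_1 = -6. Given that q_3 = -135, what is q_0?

Let q_0 = z.
q_2 = -18 + 3z
q_3 = -72 + 9z
So -72 + 9z = -135, giving z = -7.

-7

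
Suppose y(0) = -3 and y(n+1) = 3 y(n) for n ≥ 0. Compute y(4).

y(1) = 3*(-3) = -9
y(2) = 3*(-9) = -27
y(3) = 3*(-27) = -81
y(4) = 3*(-81) = -243

-243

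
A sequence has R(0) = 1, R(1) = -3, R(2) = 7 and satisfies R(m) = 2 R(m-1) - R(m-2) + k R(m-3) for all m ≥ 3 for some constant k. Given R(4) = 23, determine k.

R(3) = 17 + k
R(4) = 27 - k
So 27 - k = 23, giving k = 4.

4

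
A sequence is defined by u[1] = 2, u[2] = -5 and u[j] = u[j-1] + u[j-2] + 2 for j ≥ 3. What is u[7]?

-6

u[3] = (-5) + 2 + 2 = -1
u[4] = (-1) + (-5) + 2 = -4
u[5] = (-4) + (-1) + 2 = -3
u[6] = (-3) + (-4) + 2 = -5
u[7] = (-5) + (-3) + 2 = -6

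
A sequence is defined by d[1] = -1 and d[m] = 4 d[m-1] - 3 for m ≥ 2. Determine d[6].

-2047

d[2] = 4*(-1) - 3 = -7
d[3] = 4*(-7) - 3 = -31
d[4] = 4*(-31) - 3 = -127
d[5] = 4*(-127) - 3 = -511
d[6] = 4*(-511) - 3 = -2047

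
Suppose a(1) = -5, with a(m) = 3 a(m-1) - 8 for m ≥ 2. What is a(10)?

-177143

a(2) = 3*(-5) - 8 = -23
a(3) = 3*(-23) - 8 = -77
a(4) = 3*(-77) - 8 = -239
a(5) = 3*(-239) - 8 = -725
a(6) = 3*(-725) - 8 = -2183
a(7) = 3*(-2183) - 8 = -6557
a(8) = 3*(-6557) - 8 = -19679
a(9) = 3*(-19679) - 8 = -59045
a(10) = 3*(-59045) - 8 = -177143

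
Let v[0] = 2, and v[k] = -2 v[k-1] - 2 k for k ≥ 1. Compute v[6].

v[1] = -2(2) - 2 = -6
v[2] = -2(-6) - 4 = 8
v[3] = -2(8) - 6 = -22
v[4] = -2(-22) - 8 = 36
v[5] = -2(36) - 10 = -82
v[6] = -2(-82) - 12 = 152

152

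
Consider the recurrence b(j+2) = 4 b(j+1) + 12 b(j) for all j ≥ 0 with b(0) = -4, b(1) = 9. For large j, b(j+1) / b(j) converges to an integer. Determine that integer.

6

The characteristic equation is r^2 - 4r - 12 = 0, which factors as (r - 6)(r + 2) = 0.
So the roots are 6 and -2. Since |6| > |-2| and the coefficient of 6^j is non-zero, the ratio tends to 6.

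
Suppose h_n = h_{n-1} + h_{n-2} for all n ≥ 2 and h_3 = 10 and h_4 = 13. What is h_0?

Rearranging, h_{n-2} = h_n - h_{n-1}.
h_2 = 13 - 10 = 3
h_1 = 10 - 3 = 7
h_0 = 3 - 7 = -4

-4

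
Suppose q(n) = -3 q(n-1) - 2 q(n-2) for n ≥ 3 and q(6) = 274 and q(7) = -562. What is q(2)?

Rearranging, q(n-2) = (q(n) + 3 q(n-1)) / -2.
q(5) = (-562 + 3*274) / -2 = 260/-2 = -130
q(4) = (274 + 3*(-130)) / -2 = -116/-2 = 58
q(3) = (-130 + 3*58) / -2 = 44/-2 = -22
q(2) = (58 + 3*(-22)) / -2 = -8/-2 = 4

4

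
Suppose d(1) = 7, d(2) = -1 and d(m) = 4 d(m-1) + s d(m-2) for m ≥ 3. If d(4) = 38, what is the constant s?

d(3) = -4 + 7s
d(4) = -16 + 27s
So -16 + 27s = 38, giving s = 2.

2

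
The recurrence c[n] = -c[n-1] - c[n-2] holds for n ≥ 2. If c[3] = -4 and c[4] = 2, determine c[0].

Rearranging, c[n-2] = -(c[n] + c[n-1]).
c[2] = -(2 + (-4)) = 2
c[1] = -(-4 + 2) = 2
c[0] = -(2 + 2) = -4

-4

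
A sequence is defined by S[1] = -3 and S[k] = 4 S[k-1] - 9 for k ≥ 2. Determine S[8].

S[2] = 4·(-3) - 9 = -21
S[3] = 4·(-21) - 9 = -93
S[4] = 4·(-93) - 9 = -381
S[5] = 4·(-381) - 9 = -1533
S[6] = 4·(-1533) - 9 = -6141
S[7] = 4·(-6141) - 9 = -24573
S[8] = 4·(-24573) - 9 = -98301

-98301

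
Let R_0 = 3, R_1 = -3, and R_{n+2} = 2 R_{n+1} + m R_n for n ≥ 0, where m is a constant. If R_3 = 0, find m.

4

R_2 = -6 + 3m
R_3 = -12 + 3m
So -12 + 3m = 0, giving m = 4.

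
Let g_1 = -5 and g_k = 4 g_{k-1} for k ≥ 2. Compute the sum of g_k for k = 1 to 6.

g_2 = 4·(-5) = -20
g_3 = 4·(-20) = -80
g_4 = 4·(-80) = -320
g_5 = 4·(-320) = -1280
g_6 = 4·(-1280) = -5120
Sum = (-5) + (-20) + (-80) + (-320) + (-1280) + (-5120) = -6825

-6825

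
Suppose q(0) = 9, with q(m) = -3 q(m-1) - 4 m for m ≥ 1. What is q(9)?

-191919

q(1) = -3·9 - 4 = -31
q(2) = -3·(-31) - 8 = 85
q(3) = -3·85 - 12 = -267
q(4) = -3·(-267) - 16 = 785
q(5) = -3·785 - 20 = -2375
q(6) = -3·(-2375) - 24 = 7101
q(7) = -3·7101 - 28 = -21331
q(8) = -3·(-21331) - 32 = 63961
q(9) = -3·63961 - 36 = -191919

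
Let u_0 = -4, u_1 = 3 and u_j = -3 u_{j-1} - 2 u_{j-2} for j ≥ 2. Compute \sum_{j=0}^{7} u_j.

-85

u_2 = -3*3 - 2*(-4) = -1
u_3 = -3*(-1) - 2*3 = -3
u_4 = -3*(-3) - 2*(-1) = 11
u_5 = -3*11 - 2*(-3) = -27
u_6 = -3*(-27) - 2*11 = 59
u_7 = -3*59 - 2*(-27) = -123
Sum = (-4) + 3 + (-1) + (-3) + 11 + (-27) + 59 + (-123) = -85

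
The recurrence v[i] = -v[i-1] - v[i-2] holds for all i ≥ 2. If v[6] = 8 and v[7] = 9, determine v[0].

Rearranging, v[i-2] = -(v[i] + v[i-1]).
v[5] = -(9 + 8) = -17
v[4] = -(8 + (-17)) = 9
v[3] = -(-17 + 9) = 8
v[2] = -(9 + 8) = -17
v[1] = -(8 + (-17)) = 9
v[0] = -(-17 + 9) = 8

8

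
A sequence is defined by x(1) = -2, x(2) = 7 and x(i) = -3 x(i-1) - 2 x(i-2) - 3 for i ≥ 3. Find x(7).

x(3) = -3·7 - 2·(-2) - 3 = -20
x(4) = -3·(-20) - 2·7 - 3 = 43
x(5) = -3·43 - 2·(-20) - 3 = -92
x(6) = -3·(-92) - 2·43 - 3 = 187
x(7) = -3·187 - 2·(-92) - 3 = -380

-380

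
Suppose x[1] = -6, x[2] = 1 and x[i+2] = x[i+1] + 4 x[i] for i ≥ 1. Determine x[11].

-25031

x[3] = 1 + 4*(-6) = -23
x[4] = (-23) + 4*1 = -19
x[5] = (-19) + 4*(-23) = -111
x[6] = (-111) + 4*(-19) = -187
x[7] = (-187) + 4*(-111) = -631
x[8] = (-631) + 4*(-187) = -1379
x[9] = (-1379) + 4*(-631) = -3903
x[10] = (-3903) + 4*(-1379) = -9419
x[11] = (-9419) + 4*(-3903) = -25031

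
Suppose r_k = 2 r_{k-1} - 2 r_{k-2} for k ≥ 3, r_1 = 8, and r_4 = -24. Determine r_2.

4

Let r_2 = x.
r_3 = -16 + 2x
r_4 = -32 + 2x
So -32 + 2x = -24, giving x = 4.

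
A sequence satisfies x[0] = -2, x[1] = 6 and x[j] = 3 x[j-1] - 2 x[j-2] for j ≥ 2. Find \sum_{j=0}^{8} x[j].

3998

x[2] = 3*6 - 2*(-2) = 22
x[3] = 3*22 - 2*6 = 54
x[4] = 3*54 - 2*22 = 118
x[5] = 3*118 - 2*54 = 246
x[6] = 3*246 - 2*118 = 502
x[7] = 3*502 - 2*246 = 1014
x[8] = 3*1014 - 2*502 = 2038
Sum = (-2) + 6 + 22 + 54 + 118 + 246 + 502 + 1014 + 2038 = 3998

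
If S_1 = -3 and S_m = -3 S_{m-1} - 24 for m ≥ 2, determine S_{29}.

68630377364877

The fixed point is -24/(1 + 3) = -6, so S_m + 6 = -3(S_{m-1} + 6).
Hence S_m = 3·(-3)^{m-1} - 6.
S_{29} = 3·(-3)^{28} - 6 = 3·22876792454961 - 6 = 68630377364877.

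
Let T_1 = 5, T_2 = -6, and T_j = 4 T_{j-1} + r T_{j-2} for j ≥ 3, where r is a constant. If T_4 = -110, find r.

T_3 = -24 + 5r
T_4 = -96 + 14r
So -96 + 14r = -110, giving r = -1.

-1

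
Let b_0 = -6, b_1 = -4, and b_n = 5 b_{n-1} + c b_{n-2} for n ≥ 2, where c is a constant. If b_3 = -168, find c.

b_2 = -20 - 6c
b_3 = -100 - 34c
So -100 - 34c = -168, giving c = 2.

2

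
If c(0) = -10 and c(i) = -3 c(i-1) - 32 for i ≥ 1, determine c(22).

The fixed point is -32/(1 + 3) = -8, so c(i) + 8 = -3(c(i-1) + 8).
Hence c(i) = -2·(-3)^i - 8.
c(22) = -2·(-3)^{22} - 8 = -2·31381059609 - 8 = -62762119226.

-62762119226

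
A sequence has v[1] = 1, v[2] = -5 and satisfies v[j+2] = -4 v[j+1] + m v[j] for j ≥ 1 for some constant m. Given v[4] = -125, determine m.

5

v[3] = 20 + m
v[4] = -80 - 9m
So -80 - 9m = -125, giving m = 5.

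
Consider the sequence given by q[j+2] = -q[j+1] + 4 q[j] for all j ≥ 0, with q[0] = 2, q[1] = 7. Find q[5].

q[2] = -7 + 4·2 = 1
q[3] = -1 + 4·7 = 27
q[4] = -27 + 4·1 = -23
q[5] = -(-23) + 4·27 = 131

131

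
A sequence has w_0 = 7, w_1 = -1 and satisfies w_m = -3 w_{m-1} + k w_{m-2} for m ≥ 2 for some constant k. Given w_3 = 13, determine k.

-1

w_2 = 3 + 7k
w_3 = -9 - 22k
So -9 - 22k = 13, giving k = -1.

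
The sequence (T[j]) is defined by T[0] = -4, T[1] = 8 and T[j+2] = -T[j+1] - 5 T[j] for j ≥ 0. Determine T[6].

-228

T[2] = -8 - 5*(-4) = 12
T[3] = -12 - 5*8 = -52
T[4] = -(-52) - 5*12 = -8
T[5] = -(-8) - 5*(-52) = 268
T[6] = -268 - 5*(-8) = -228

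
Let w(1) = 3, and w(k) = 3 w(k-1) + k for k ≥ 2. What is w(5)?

341

w(2) = 3*3 + 2 = 11
w(3) = 3*11 + 3 = 36
w(4) = 3*36 + 4 = 112
w(5) = 3*112 + 5 = 341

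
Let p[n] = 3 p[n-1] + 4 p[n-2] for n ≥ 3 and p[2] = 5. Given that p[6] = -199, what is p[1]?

-6

Let p[1] = w.
p[3] = 15 + 4w
p[4] = 65 + 12w
p[5] = 255 + 52w
p[6] = 1025 + 204w
So 1025 + 204w = -199, giving w = -6.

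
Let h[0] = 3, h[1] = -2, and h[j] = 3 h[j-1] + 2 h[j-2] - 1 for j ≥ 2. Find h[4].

-27

h[2] = 3*(-2) + 2*3 - 1 = -1
h[3] = 3*(-1) + 2*(-2) - 1 = -8
h[4] = 3*(-8) + 2*(-1) - 1 = -27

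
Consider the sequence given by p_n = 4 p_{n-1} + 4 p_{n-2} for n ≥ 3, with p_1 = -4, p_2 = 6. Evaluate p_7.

6016

p_3 = 4*6 + 4*(-4) = 8
p_4 = 4*8 + 4*6 = 56
p_5 = 4*56 + 4*8 = 256
p_6 = 4*256 + 4*56 = 1248
p_7 = 4*1248 + 4*256 = 6016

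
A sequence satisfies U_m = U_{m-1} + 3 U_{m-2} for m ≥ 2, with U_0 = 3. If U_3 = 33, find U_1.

Let U_1 = w.
U_2 = 9 + w
U_3 = 9 + 4w
So 9 + 4w = 33, giving w = 6.

6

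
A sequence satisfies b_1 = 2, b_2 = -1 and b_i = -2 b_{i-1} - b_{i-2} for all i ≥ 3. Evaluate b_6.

3

b_3 = -2*(-1) - 2 = 0
b_4 = -2*0 - (-1) = 1
b_5 = -2*1 - 0 = -2
b_6 = -2*(-2) - 1 = 3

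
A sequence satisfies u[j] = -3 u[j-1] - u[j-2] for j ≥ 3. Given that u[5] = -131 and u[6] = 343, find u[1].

-2

Rearranging, u[j-2] = -(u[j] + 3 u[j-1]).
u[4] = -(343 + 3(-131)) = 50
u[3] = -(-131 + 3(50)) = -19
u[2] = -(50 + 3(-19)) = 7
u[1] = -(-19 + 3(7)) = -2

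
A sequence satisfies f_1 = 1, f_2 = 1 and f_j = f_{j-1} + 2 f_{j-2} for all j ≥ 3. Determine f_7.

43

f_3 = 1 + 2·1 = 3
f_4 = 3 + 2·1 = 5
f_5 = 5 + 2·3 = 11
f_6 = 11 + 2·5 = 21
f_7 = 21 + 2·11 = 43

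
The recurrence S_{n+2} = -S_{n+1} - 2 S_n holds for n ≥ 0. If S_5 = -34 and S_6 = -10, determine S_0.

5

Rearranging, S_{n-2} = (S_n + S_{n-1}) / -2.
S_4 = (-10 + (-34)) / -2 = -44/-2 = 22
S_3 = (-34 + 22) / -2 = -12/-2 = 6
S_2 = (22 + 6) / -2 = 28/-2 = -14
S_1 = (6 + (-14)) / -2 = -8/-2 = 4
S_0 = (-14 + 4) / -2 = -10/-2 = 5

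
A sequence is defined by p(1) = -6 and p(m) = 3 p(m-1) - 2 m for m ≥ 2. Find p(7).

-6188

p(2) = 3*(-6) - 4 = -22
p(3) = 3*(-22) - 6 = -72
p(4) = 3*(-72) - 8 = -224
p(5) = 3*(-224) - 10 = -682
p(6) = 3*(-682) - 12 = -2058
p(7) = 3*(-2058) - 14 = -6188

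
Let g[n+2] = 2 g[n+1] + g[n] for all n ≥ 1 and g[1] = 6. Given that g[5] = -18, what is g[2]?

Let g[2] = v.
g[3] = 6 + 2v
g[4] = 12 + 5v
g[5] = 30 + 12v
So 30 + 12v = -18, giving v = -4.

-4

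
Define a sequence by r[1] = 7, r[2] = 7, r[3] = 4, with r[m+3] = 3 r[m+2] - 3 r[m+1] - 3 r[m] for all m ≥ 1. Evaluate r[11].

16416

r[4] = 3*4 - 3*7 - 3*7 = -30
r[5] = 3*(-30) - 3*4 - 3*7 = -123
r[6] = 3*(-123) - 3*(-30) - 3*4 = -291
r[7] = 3*(-291) - 3*(-123) - 3*(-30) = -414
r[8] = 3*(-414) - 3*(-291) - 3*(-123) = 0
r[9] = 3*0 - 3*(-414) - 3*(-291) = 2115
r[10] = 3*2115 - 3*0 - 3*(-414) = 7587
r[11] = 3*7587 - 3*2115 - 3*0 = 16416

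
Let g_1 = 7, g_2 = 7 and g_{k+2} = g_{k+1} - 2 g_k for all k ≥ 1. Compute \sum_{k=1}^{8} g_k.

g_3 = 7 - 2·7 = -7
g_4 = (-7) - 2·7 = -21
g_5 = (-21) - 2·(-7) = -7
g_6 = (-7) - 2·(-21) = 35
g_7 = 35 - 2·(-7) = 49
g_8 = 49 - 2·35 = -21
Sum = 7 + 7 + (-7) + (-21) + (-7) + 35 + 49 + (-21) = 42

42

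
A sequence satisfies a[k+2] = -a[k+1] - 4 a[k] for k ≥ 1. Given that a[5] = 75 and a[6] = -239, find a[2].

-3

Rearranging, a[k-2] = (a[k] + a[k-1]) / -4.
a[4] = (-239 + 75) / -4 = -164/-4 = 41
a[3] = (75 + 41) / -4 = 116/-4 = -29
a[2] = (41 + (-29)) / -4 = 12/-4 = -3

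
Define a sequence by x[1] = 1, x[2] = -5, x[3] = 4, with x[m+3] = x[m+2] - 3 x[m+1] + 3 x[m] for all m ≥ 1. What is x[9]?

-59

x[4] = 4 - 3·(-5) + 3·1 = 22
x[5] = 22 - 3·4 + 3·(-5) = -5
x[6] = (-5) - 3·22 + 3·4 = -59
x[7] = (-59) - 3·(-5) + 3·22 = 22
x[8] = 22 - 3·(-59) + 3·(-5) = 184
x[9] = 184 - 3·22 + 3·(-59) = -59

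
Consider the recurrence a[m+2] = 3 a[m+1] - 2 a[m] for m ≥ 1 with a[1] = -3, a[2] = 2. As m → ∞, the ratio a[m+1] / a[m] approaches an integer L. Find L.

2

The characteristic equation is r^2 - 3r + 2 = 0, which factors as (r - 2)(r - 1) = 0.
So the roots are 2 and 1. Since |2| > |1| and the coefficient of 2^m is non-zero, the ratio tends to 2.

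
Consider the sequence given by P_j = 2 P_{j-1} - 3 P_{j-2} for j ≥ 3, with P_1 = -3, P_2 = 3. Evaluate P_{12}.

P_3 = 2*3 - 3*(-3) = 15
P_4 = 2*15 - 3*3 = 21
P_5 = 2*21 - 3*15 = -3
P_6 = 2*(-3) - 3*21 = -69
P_7 = 2*(-69) - 3*(-3) = -129
P_8 = 2*(-129) - 3*(-69) = -51
P_9 = 2*(-51) - 3*(-129) = 285
P_{10} = 2*285 - 3*(-51) = 723
P_{11} = 2*723 - 3*285 = 591
P_{12} = 2*591 - 3*723 = -987

-987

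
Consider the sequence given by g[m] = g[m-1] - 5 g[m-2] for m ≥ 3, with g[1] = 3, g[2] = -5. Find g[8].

-845

g[3] = (-5) - 5·3 = -20
g[4] = (-20) - 5·(-5) = 5
g[5] = 5 - 5·(-20) = 105
g[6] = 105 - 5·5 = 80
g[7] = 80 - 5·105 = -445
g[8] = (-445) - 5·80 = -845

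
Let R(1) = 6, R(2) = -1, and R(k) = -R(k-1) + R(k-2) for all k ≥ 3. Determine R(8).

R(3) = -(-1) + 6 = 7
R(4) = -7 + (-1) = -8
R(5) = -(-8) + 7 = 15
R(6) = -15 + (-8) = -23
R(7) = -(-23) + 15 = 38
R(8) = -38 + (-23) = -61

-61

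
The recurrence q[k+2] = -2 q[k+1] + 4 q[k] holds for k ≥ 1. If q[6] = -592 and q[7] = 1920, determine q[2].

-5

Rearranging, q[k-2] = (q[k] + 2 q[k-1]) / 4.
q[5] = (1920 + 2(-592)) / 4 = 736/4 = 184
q[4] = (-592 + 2(184)) / 4 = -224/4 = -56
q[3] = (184 + 2(-56)) / 4 = 72/4 = 18
q[2] = (-56 + 2(18)) / 4 = -20/4 = -5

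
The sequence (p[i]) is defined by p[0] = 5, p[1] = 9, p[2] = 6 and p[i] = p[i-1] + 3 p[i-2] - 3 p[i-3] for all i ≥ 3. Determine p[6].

18

p[3] = 6 + 3·9 - 3·5 = 18
p[4] = 18 + 3·6 - 3·9 = 9
p[5] = 9 + 3·18 - 3·6 = 45
p[6] = 45 + 3·9 - 3·18 = 18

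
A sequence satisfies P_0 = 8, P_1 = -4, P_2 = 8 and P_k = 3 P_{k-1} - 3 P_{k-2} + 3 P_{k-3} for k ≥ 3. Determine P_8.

P_3 = 3(8) - 3(-4) + 3(8) = 60
P_4 = 3(60) - 3(8) + 3(-4) = 144
P_5 = 3(144) - 3(60) + 3(8) = 276
P_6 = 3(276) - 3(144) + 3(60) = 576
P_7 = 3(576) - 3(276) + 3(144) = 1332
P_8 = 3(1332) - 3(576) + 3(276) = 3096

3096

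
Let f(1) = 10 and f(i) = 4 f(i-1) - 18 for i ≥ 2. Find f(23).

70368744177670

The fixed point is -18/(1 - 4) = 6, so f(i) - 6 = 4(f(i-1) - 6).
Hence f(i) = 4·4^{i-1} + 6.
f(23) = 4·4^{22} + 6 = 4·17592186044416 + 6 = 70368744177670.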